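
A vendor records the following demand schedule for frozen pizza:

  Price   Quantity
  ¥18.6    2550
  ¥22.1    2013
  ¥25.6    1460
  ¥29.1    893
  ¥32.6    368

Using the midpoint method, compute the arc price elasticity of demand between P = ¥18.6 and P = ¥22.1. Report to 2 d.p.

At P = 18.6, Q = 2550; at P = 22.1, Q = 2013.
ΔQ = -537, ΔP = 3.5. Midpoints: P̄ = 20.35, Q̄ = 2281.5.
ε = (ΔQ/ΔP)(P̄/Q̄) = (-537/3.5)(20.35/2281.5).

-1.37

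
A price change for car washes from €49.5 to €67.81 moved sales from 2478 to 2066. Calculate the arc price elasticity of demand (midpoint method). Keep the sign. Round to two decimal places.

ΔQ = 2066 − 2478 = -412; ΔP = 67.81 − 49.5 = 18.31.
Midpoints: P̄ = 58.66, Q̄ = 2272.0.
ε = (ΔQ/ΔP)(P̄/Q̄) = (-412/18.31)(58.66/2272.0).

-0.58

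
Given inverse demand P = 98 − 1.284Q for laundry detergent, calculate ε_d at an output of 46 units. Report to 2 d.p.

At Q = 46, P = 98 − 1.284(46) = 38.94.
dP/dQ = −1.284, so dQ/dP = 1/(−1.284) = -0.779.
ε = (dQ/dP)(P/Q) = (-0.779)(38.94/46).

-0.66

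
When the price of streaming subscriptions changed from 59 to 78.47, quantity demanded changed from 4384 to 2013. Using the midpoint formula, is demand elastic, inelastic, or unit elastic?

elastic

Arc ε ≈ -2.617.
|ε| = 2.62 > 1.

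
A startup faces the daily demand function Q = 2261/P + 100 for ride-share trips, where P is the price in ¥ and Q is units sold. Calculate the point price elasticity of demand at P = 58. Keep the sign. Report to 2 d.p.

-0.28

At P = 58, Q = 138.983.
dQ/dP = −2261/P² = -0.672.
ε = (dQ/dP)(P/Q) = (-0.672)(58/138.983).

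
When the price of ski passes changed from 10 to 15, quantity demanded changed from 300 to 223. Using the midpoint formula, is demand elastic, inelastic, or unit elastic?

inelastic

Arc ε ≈ -0.736.
|ε| = 0.74 < 1.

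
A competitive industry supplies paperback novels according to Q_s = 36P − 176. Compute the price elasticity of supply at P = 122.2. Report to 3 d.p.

At P = 122.2, Q_s = 4223.20.
dQ_s/dP = 36.
ε_s = (dQ_s/dP)(P/Q_s) = (36)(122.2/4223.20).

1.042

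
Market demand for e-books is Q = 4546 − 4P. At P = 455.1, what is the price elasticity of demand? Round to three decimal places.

At P = 455.1, Q = 2725.600.
dQ/dP = −4.
ε = (dQ/dP)(P/Q) = (-4)(455.1/2725.600).

-0.668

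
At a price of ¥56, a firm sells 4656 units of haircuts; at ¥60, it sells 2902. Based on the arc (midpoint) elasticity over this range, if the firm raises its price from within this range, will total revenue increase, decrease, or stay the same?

decrease

Arc ε = (-1754/4)(58.00/3779.0) ≈ -6.730.
|ε| = 6.73 > 1, so demand is elastic. A price rise therefore reduces total revenue.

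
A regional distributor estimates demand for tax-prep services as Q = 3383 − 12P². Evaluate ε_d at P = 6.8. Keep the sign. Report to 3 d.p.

At P = 6.8, Q = 2828.120.
dQ/dP = −24P = -163.200.
ε = (dQ/dP)(P/Q) = (-163.200)(6.8/2828.120).

-0.392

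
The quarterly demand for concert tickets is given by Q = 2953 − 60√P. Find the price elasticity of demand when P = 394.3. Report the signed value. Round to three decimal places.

-0.338

At P = 394.3, Q = 1761.581.
dQ/dP = −60/(2√P) = -1.511.
ε = (dQ/dP)(P/Q) = (-1.511)(394.3/1761.581).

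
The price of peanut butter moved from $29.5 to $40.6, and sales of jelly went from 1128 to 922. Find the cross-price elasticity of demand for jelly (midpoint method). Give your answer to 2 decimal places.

ΔQ_x = 922 − 1128 = -206; ΔP_y = 40.6 − 29.5 = 11.1.
Midpoints: P̄_y = 35.05, Q̄_x = 1025.0.
ε_xy = (ΔQ_x/ΔP_y)(P̄_y/Q̄_x) = (-206/11.1)(35.05/1025.0).
ε_xy < 0, so the goods are complements.

-0.63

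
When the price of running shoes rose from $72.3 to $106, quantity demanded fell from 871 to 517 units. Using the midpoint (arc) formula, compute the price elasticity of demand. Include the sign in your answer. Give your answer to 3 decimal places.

ΔQ = 517 − 871 = -354; ΔP = 106 − 72.3 = 33.7.
Midpoints: P̄ = 89.15, Q̄ = 694.0.
ε = (ΔQ/ΔP)(P̄/Q̄) = (-354/33.7)(89.15/694.0).

-1.349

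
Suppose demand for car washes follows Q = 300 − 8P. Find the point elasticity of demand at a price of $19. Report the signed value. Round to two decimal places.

-1.03

At P = 19, Q = 148.
dQ/dP = −8.
ε = (dQ/dP)(P/Q) = (-8)(19/148).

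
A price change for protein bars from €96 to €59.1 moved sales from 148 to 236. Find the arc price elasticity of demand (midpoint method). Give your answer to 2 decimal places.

-0.96

ΔQ = 236 − 148 = 88; ΔP = 59.1 − 96 = -36.9.
Midpoints: P̄ = 77.55, Q̄ = 192.0.
ε = (ΔQ/ΔP)(P̄/Q̄) = (88/-36.9)(77.55/192.0).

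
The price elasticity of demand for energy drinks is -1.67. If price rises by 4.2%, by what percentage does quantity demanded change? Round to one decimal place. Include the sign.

-7.0%

%ΔQ ≈ ε × %ΔP = (-1.67)(4.2%) = -7.01%.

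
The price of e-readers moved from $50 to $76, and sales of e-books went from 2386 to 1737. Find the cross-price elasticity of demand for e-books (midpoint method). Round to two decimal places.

ΔQ_x = 1737 − 2386 = -649; ΔP_y = 76 − 50 = 26.
Midpoints: P̄_y = 63.00, Q̄_x = 2061.5.
ε_xy = (ΔQ_x/ΔP_y)(P̄_y/Q̄_x) = (-649/26)(63.00/2061.5).
ε_xy < 0, so the goods are complements.

-0.76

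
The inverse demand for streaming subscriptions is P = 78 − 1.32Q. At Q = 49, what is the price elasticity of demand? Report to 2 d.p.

At Q = 49, P = 78 − 1.32(49) = 13.32.
dP/dQ = −1.32, so dQ/dP = 1/(−1.32) = -0.758.
ε = (dQ/dP)(P/Q) = (-0.758)(13.32/49).

-0.21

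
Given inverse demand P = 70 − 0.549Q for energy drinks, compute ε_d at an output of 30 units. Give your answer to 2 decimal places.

At Q = 30, P = 70 − 0.549(30) = 53.53.
dP/dQ = −0.549, so dQ/dP = 1/(−0.549) = -1.821.
ε = (dQ/dP)(P/Q) = (-1.821)(53.53/30).

-3.25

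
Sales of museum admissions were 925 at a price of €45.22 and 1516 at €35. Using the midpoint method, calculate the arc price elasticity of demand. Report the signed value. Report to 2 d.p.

ΔQ = 1516 − 925 = 591; ΔP = 35 − 45.22 = -10.22.
Midpoints: P̄ = 40.11, Q̄ = 1220.5.
ε = (ΔQ/ΔP)(P̄/Q̄) = (591/-10.22)(40.11/1220.5).

-1.90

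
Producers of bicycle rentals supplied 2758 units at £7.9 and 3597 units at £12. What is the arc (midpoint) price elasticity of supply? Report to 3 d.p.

ΔQ = 3597 − 2758 = 839; ΔP = 12 − 7.9 = 4.1.
Midpoints: P̄ = 9.95, Q̄ = 3177.5.
ε_s = (ΔQ/ΔP)(P̄/Q̄) = (839/4.1)(9.95/3177.5).

0.641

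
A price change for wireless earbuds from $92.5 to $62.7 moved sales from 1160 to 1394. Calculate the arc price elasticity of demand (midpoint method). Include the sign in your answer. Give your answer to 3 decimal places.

ΔQ = 1394 − 1160 = 234; ΔP = 62.7 − 92.5 = -29.8.
Midpoints: P̄ = 77.60, Q̄ = 1277.0.
ε = (ΔQ/ΔP)(P̄/Q̄) = (234/-29.8)(77.60/1277.0).

-0.477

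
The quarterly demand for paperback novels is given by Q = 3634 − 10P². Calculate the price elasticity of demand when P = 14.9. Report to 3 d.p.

-3.140

At P = 14.9, Q = 1413.900.
dQ/dP = −20P = -298.
ε = (dQ/dP)(P/Q) = (-298)(14.9/1413.900).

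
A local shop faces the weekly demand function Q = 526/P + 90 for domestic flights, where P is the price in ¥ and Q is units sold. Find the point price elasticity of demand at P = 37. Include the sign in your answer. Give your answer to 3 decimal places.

-0.136

At P = 37, Q = 104.216.
dQ/dP = −526/P² = -0.384.
ε = (dQ/dP)(P/Q) = (-0.384)(37/104.216).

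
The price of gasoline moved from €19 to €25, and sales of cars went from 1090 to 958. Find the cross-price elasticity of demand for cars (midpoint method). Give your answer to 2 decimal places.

ΔQ_x = 958 − 1090 = -132; ΔP_y = 25 − 19 = 6.
Midpoints: P̄_y = 22.00, Q̄_x = 1024.0.
ε_xy = (ΔQ_x/ΔP_y)(P̄_y/Q̄_x) = (-132/6)(22.00/1024.0).

-0.47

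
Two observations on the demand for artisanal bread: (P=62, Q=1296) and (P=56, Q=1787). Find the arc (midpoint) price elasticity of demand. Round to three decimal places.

-3.132

ΔQ = 1787 − 1296 = 491; ΔP = 56 − 62 = -6.
Midpoints: P̄ = 59.00, Q̄ = 1541.5.
ε = (ΔQ/ΔP)(P̄/Q̄) = (491/-6)(59.00/1541.5).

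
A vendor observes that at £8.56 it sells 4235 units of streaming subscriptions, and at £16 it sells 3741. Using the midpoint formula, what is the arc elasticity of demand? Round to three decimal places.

-0.204

ΔQ = 3741 − 4235 = -494; ΔP = 16 − 8.56 = 7.44.
Midpoints: P̄ = 12.28, Q̄ = 3988.0.
ε = (ΔQ/ΔP)(P̄/Q̄) = (-494/7.44)(12.28/3988.0).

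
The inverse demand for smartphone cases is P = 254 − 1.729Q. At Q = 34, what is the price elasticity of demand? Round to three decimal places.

At Q = 34, P = 254 − 1.729(34) = 195.21.
dP/dQ = −1.729, so dQ/dP = 1/(−1.729) = -0.578.
ε = (dQ/dP)(P/Q) = (-0.578)(195.21/34).

-3.321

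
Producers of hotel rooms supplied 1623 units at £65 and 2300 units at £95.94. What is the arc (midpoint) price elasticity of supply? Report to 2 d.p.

ΔQ = 2300 − 1623 = 677; ΔP = 95.94 − 65 = 30.94.
Midpoints: P̄ = 80.47, Q̄ = 1961.5.
ε_s = (ΔQ/ΔP)(P̄/Q̄) = (677/30.94)(80.47/1961.5).

0.90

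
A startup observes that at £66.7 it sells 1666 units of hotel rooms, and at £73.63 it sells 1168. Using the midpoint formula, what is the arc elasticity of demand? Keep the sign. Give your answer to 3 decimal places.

-3.558

ΔQ = 1168 − 1666 = -498; ΔP = 73.63 − 66.7 = 6.93.
Midpoints: P̄ = 70.16, Q̄ = 1417.0.
ε = (ΔQ/ΔP)(P̄/Q̄) = (-498/6.93)(70.16/1417.0).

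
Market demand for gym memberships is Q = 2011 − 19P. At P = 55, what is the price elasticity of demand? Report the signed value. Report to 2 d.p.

-1.08

At P = 55, Q = 966.
dQ/dP = −19.
ε = (dQ/dP)(P/Q) = (-19)(55/966).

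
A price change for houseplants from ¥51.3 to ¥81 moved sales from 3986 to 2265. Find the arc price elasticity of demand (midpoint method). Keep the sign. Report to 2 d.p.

-1.23

ΔQ = 2265 − 3986 = -1721; ΔP = 81 − 51.3 = 29.7.
Midpoints: P̄ = 66.15, Q̄ = 3125.5.
ε = (ΔQ/ΔP)(P̄/Q̄) = (-1721/29.7)(66.15/3125.5).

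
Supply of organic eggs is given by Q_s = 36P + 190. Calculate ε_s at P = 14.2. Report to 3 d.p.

0.729

At P = 14.2, Q_s = 701.20.
dQ_s/dP = 36.
ε_s = (dQ_s/dP)(P/Q_s) = (36)(14.2/701.20).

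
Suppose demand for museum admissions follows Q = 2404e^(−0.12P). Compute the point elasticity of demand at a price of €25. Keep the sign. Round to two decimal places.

At P = 25, Q = 119.688.
dQ/dP = −0.12·2404e^(−0.12P) = −0.12Q = -14.363.
ε = (dQ/dP)(P/Q) = (-14.363)(25/119.688).

-3.00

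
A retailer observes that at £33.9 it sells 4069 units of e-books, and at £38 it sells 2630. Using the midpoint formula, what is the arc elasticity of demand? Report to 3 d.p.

ΔQ = 2630 − 4069 = -1439; ΔP = 38 − 33.9 = 4.1.
Midpoints: P̄ = 35.95, Q̄ = 3349.5.
ε = (ΔQ/ΔP)(P̄/Q̄) = (-1439/4.1)(35.95/3349.5).

-3.767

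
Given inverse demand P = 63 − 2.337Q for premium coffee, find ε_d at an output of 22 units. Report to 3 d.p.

-0.225

At Q = 22, P = 63 − 2.337(22) = 11.59.
dP/dQ = −2.337, so dQ/dP = 1/(−2.337) = -0.428.
ε = (dQ/dP)(P/Q) = (-0.428)(11.59/22).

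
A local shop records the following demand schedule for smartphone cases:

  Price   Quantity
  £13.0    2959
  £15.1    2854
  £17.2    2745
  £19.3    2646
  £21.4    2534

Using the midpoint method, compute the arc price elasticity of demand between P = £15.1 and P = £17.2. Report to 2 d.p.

At P = 15.1, Q = 2854; at P = 17.2, Q = 2745.
ΔQ = -109, ΔP = 2.1. Midpoints: P̄ = 16.15, Q̄ = 2799.5.
ε = (ΔQ/ΔP)(P̄/Q̄) = (-109/2.1)(16.15/2799.5).

-0.30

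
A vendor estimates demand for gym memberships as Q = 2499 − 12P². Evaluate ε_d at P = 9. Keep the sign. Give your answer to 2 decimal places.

-1.27

At P = 9, Q = 1527.
dQ/dP = −24P = -216.
ε = (dQ/dP)(P/Q) = (-216)(9/1527).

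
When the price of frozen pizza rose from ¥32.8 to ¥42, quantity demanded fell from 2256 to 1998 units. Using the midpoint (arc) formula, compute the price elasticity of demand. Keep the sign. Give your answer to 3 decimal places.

-0.493

ΔQ = 1998 − 2256 = -258; ΔP = 42 − 32.8 = 9.2.
Midpoints: P̄ = 37.40, Q̄ = 2127.0.
ε = (ΔQ/ΔP)(P̄/Q̄) = (-258/9.2)(37.40/2127.0).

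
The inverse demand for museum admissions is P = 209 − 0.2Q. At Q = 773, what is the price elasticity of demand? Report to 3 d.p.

-0.352

At Q = 773, P = 209 − 0.2(773) = 54.40.
dP/dQ = −0.2, so dQ/dP = 1/(−0.2) = -5.000.
ε = (dQ/dP)(P/Q) = (-5.000)(54.40/773).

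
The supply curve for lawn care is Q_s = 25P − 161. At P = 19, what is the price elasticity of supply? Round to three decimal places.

At P = 19, Q_s = 314.
dQ_s/dP = 25.
ε_s = (dQ_s/dP)(P/Q_s) = (25)(19/314).

1.513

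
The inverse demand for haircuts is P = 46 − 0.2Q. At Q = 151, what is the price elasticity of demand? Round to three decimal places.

-0.523

At Q = 151, P = 46 − 0.2(151) = 15.80.
dP/dQ = −0.2, so dQ/dP = 1/(−0.2) = -5.000.
ε = (dQ/dP)(P/Q) = (-5.000)(15.80/151).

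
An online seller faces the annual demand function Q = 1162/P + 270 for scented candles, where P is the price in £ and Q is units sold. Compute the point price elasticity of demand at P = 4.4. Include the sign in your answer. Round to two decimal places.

At P = 4.4, Q = 534.091.
dQ/dP = −1162/P² = -60.021.
ε = (dQ/dP)(P/Q) = (-60.021)(4.4/534.091).
|ε| < 1, so demand is inelastic at this price.

-0.49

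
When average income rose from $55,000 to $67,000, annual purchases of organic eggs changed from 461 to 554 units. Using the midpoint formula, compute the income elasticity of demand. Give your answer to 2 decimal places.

ΔQ = 93, ΔI = 12000. Midpoints: Ī = 61,000, Q̄ = 507.5.
ε_I = (ΔQ/ΔI)(Ī/Q̄) = (93/12000)(61000/507.5).

0.93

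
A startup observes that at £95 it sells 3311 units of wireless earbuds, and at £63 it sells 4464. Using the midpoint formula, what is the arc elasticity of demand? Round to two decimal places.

-0.73

ΔQ = 4464 − 3311 = 1153; ΔP = 63 − 95 = -32.
Midpoints: P̄ = 79.00, Q̄ = 3887.5.
ε = (ΔQ/ΔP)(P̄/Q̄) = (1153/-32)(79.00/3887.5).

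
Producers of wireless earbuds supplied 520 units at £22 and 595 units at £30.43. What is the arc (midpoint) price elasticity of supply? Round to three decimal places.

0.418

ΔQ = 595 − 520 = 75; ΔP = 30.43 − 22 = 8.43.
Midpoints: P̄ = 26.21, Q̄ = 557.5.
ε_s = (ΔQ/ΔP)(P̄/Q̄) = (75/8.43)(26.21/557.5).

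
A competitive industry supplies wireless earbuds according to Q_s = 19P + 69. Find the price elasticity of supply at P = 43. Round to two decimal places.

0.92

At P = 43, Q_s = 886.
dQ_s/dP = 19.
ε_s = (dQ_s/dP)(P/Q_s) = (19)(43/886).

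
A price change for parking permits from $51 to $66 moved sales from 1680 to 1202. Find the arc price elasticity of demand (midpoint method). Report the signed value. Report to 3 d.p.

-1.294

ΔQ = 1202 − 1680 = -478; ΔP = 66 − 51 = 15.
Midpoints: P̄ = 58.50, Q̄ = 1441.0.
ε = (ΔQ/ΔP)(P̄/Q̄) = (-478/15)(58.50/1441.0).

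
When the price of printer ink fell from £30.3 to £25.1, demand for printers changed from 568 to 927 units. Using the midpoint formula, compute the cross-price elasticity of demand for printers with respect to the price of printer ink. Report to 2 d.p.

-2.56

ΔQ_x = 927 − 568 = 359; ΔP_y = 25.1 − 30.3 = -5.2.
Midpoints: P̄_y = 27.70, Q̄_x = 747.5.
ε_xy = (ΔQ_x/ΔP_y)(P̄_y/Q̄_x) = (359/-5.2)(27.70/747.5).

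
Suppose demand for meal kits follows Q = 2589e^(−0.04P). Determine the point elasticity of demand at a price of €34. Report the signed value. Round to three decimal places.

-1.360

At P = 34, Q = 664.495.
dQ/dP = −0.04·2589e^(−0.04P) = −0.04Q = -26.580.
ε = (dQ/dP)(P/Q) = (-26.580)(34/664.495).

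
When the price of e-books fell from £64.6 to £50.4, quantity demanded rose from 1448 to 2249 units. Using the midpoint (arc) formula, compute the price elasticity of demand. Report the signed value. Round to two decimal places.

-1.75

ΔQ = 2249 − 1448 = 801; ΔP = 50.4 − 64.6 = -14.2.
Midpoints: P̄ = 57.50, Q̄ = 1848.5.
ε = (ΔQ/ΔP)(P̄/Q̄) = (801/-14.2)(57.50/1848.5).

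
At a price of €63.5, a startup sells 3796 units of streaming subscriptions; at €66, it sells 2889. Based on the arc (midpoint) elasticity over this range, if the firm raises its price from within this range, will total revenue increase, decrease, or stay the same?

Arc ε = (-907/2.5)(64.75/3342.5) ≈ -7.028.
|ε| = 7.03 > 1, so demand is elastic. A price rise therefore reduces total revenue.

decrease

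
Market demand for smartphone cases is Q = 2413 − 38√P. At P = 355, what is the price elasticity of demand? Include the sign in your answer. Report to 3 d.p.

-0.211

At P = 355, Q = 1697.025.
dQ/dP = −38/(2√P) = -1.008.
ε = (dQ/dP)(P/Q) = (-1.008)(355/1697.025).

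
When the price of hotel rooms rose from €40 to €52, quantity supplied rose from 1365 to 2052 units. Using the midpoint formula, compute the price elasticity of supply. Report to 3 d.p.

ΔQ = 2052 − 1365 = 687; ΔP = 52 − 40 = 12.
Midpoints: P̄ = 46.00, Q̄ = 1708.5.
ε_s = (ΔQ/ΔP)(P̄/Q̄) = (687/12)(46.00/1708.5).

1.541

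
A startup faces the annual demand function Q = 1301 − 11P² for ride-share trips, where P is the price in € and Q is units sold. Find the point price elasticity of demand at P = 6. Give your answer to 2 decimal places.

-0.88

At P = 6, Q = 905.
dQ/dP = −22P = -132.
ε = (dQ/dP)(P/Q) = (-132)(6/905).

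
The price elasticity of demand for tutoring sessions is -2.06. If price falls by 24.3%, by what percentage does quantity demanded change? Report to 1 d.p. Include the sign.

50.1%

%ΔQ ≈ ε × %ΔP = (-2.06)(-24.3%) = 50.06%.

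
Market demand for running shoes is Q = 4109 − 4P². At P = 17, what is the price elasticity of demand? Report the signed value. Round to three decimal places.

-0.783

At P = 17, Q = 2953.
dQ/dP = −8P = -136.
ε = (dQ/dP)(P/Q) = (-136)(17/2953).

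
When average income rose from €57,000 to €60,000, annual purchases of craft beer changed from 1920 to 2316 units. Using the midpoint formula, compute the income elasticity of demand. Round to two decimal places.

ΔQ = 396, ΔI = 3000. Midpoints: Ī = 58,500, Q̄ = 2118.0.
ε_I = (ΔQ/ΔI)(Ī/Q̄) = (396/3000)(58500/2118.0).

3.65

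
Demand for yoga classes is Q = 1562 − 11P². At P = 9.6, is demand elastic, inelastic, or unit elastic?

Q = 548.240, dQ/dP = -211.200.
ε = (dQ/dP)(P/Q) ≈ -3.698.
|ε| = 3.70 > 1.

elastic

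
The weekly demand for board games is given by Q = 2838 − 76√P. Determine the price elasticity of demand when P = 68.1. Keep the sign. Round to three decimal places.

-0.142

At P = 68.1, Q = 2210.827.
dQ/dP = −76/(2√P) = -4.605.
ε = (dQ/dP)(P/Q) = (-4.605)(68.1/2210.827).
|ε| < 1, so demand is inelastic at this price.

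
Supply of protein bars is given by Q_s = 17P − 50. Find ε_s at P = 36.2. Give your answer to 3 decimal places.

1.088

At P = 36.2, Q_s = 565.40.
dQ_s/dP = 17.
ε_s = (dQ_s/dP)(P/Q_s) = (17)(36.2/565.40).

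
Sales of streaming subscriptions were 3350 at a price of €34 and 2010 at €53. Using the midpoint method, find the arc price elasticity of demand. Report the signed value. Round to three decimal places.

-1.145

ΔQ = 2010 − 3350 = -1340; ΔP = 53 − 34 = 19.
Midpoints: P̄ = 43.50, Q̄ = 2680.0.
ε = (ΔQ/ΔP)(P̄/Q̄) = (-1340/19)(43.50/2680.0).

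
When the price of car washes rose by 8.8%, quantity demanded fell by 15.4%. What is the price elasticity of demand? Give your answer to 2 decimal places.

ε = %ΔQ / %ΔP = (-15.4)/(8.8) = -1.750.

-1.75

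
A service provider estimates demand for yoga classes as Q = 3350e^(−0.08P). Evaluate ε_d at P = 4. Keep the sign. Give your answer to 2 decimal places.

-0.32

At P = 4, Q = 2432.599.
dQ/dP = −0.08·3350e^(−0.08P) = −0.08Q = -194.608.
ε = (dQ/dP)(P/Q) = (-194.608)(4/2432.599).
|ε| < 1, so demand is inelastic at this price.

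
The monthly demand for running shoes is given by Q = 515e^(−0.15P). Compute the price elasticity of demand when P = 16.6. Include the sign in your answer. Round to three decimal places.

At P = 16.6, Q = 42.699.
dQ/dP = −0.15·515e^(−0.15P) = −0.15Q = -6.405.
ε = (dQ/dP)(P/Q) = (-6.405)(16.6/42.699).

-2.490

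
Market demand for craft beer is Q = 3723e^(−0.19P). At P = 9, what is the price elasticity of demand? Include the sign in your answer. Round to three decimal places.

At P = 9, Q = 673.363.
dQ/dP = −0.19·3723e^(−0.19P) = −0.19Q = -127.939.
ε = (dQ/dP)(P/Q) = (-127.939)(9/673.363).

-1.710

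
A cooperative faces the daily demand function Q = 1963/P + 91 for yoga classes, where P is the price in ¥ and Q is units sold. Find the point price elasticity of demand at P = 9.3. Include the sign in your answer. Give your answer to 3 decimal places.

At P = 9.3, Q = 302.075.
dQ/dP = −1963/P² = -22.696.
ε = (dQ/dP)(P/Q) = (-22.696)(9.3/302.075).
|ε| < 1, so demand is inelastic at this price.

-0.699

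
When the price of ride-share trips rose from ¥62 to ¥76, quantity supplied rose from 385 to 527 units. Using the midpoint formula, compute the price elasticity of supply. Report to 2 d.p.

ΔQ = 527 − 385 = 142; ΔP = 76 − 62 = 14.
Midpoints: P̄ = 69.00, Q̄ = 456.0.
ε_s = (ΔQ/ΔP)(P̄/Q̄) = (142/14)(69.00/456.0).

1.53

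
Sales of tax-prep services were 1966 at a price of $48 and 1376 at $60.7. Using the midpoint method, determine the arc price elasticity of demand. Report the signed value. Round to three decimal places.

-1.511

ΔQ = 1376 − 1966 = -590; ΔP = 60.7 − 48 = 12.7.
Midpoints: P̄ = 54.35, Q̄ = 1671.0.
ε = (ΔQ/ΔP)(P̄/Q̄) = (-590/12.7)(54.35/1671.0).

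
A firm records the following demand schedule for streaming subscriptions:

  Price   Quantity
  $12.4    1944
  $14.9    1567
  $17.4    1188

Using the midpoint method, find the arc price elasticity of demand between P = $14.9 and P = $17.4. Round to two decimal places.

-1.78

At P = 14.9, Q = 1567; at P = 17.4, Q = 1188.
ΔQ = -379, ΔP = 2.5. Midpoints: P̄ = 16.15, Q̄ = 1377.5.
ε = (ΔQ/ΔP)(P̄/Q̄) = (-379/2.5)(16.15/1377.5).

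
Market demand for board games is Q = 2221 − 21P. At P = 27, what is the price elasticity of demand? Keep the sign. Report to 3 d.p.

-0.343

At P = 27, Q = 1654.
dQ/dP = −21.
ε = (dQ/dP)(P/Q) = (-21)(27/1654).
|ε| < 1, so demand is inelastic at this price.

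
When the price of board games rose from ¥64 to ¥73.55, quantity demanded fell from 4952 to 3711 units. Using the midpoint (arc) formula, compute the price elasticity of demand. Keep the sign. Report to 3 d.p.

-2.063

ΔQ = 3711 − 4952 = -1241; ΔP = 73.55 − 64 = 9.55.
Midpoints: P̄ = 68.78, Q̄ = 4331.5.
ε = (ΔQ/ΔP)(P̄/Q̄) = (-1241/9.55)(68.78/4331.5).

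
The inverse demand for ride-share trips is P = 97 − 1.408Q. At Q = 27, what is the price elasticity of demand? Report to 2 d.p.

At Q = 27, P = 97 − 1.408(27) = 58.98.
dP/dQ = −1.408, so dQ/dP = 1/(−1.408) = -0.710.
ε = (dQ/dP)(P/Q) = (-0.710)(58.98/27).

-1.55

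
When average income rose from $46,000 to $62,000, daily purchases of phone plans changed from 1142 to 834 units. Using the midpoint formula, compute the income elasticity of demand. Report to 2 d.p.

-1.05

ΔQ = -308, ΔI = 16000. Midpoints: Ī = 54,000, Q̄ = 988.0.
ε_I = (ΔQ/ΔI)(Ī/Q̄) = (-308/16000)(54000/988.0).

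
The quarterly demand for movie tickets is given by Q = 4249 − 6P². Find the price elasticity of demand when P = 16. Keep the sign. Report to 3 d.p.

At P = 16, Q = 2713.
dQ/dP = −12P = -192.
ε = (dQ/dP)(P/Q) = (-192)(16/2713).

-1.132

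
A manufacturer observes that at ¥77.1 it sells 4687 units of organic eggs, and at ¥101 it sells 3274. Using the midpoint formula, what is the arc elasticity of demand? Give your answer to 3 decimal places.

-1.323

ΔQ = 3274 − 4687 = -1413; ΔP = 101 − 77.1 = 23.9.
Midpoints: P̄ = 89.05, Q̄ = 3980.5.
ε = (ΔQ/ΔP)(P̄/Q̄) = (-1413/23.9)(89.05/3980.5).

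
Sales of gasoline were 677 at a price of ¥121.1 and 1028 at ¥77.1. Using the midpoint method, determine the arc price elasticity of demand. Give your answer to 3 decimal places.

-0.927

ΔQ = 1028 − 677 = 351; ΔP = 77.1 − 121.1 = -44.
Midpoints: P̄ = 99.10, Q̄ = 852.5.
ε = (ΔQ/ΔP)(P̄/Q̄) = (351/-44)(99.10/852.5).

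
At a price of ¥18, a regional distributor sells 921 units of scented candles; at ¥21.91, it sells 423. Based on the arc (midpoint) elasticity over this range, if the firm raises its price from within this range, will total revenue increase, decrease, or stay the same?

decrease

Arc ε = (-498/3.91)(19.95/672.0) ≈ -3.782.
|ε| = 3.78 > 1, so demand is elastic. A price rise therefore reduces total revenue.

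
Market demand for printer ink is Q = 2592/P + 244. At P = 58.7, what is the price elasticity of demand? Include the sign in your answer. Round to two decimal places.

At P = 58.7, Q = 288.157.
dQ/dP = −2592/P² = -0.752.
ε = (dQ/dP)(P/Q) = (-0.752)(58.7/288.157).

-0.15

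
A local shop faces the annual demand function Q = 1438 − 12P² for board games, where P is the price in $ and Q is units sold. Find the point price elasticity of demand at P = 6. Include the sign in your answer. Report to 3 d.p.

At P = 6, Q = 1006.
dQ/dP = −24P = -144.
ε = (dQ/dP)(P/Q) = (-144)(6/1006).

-0.859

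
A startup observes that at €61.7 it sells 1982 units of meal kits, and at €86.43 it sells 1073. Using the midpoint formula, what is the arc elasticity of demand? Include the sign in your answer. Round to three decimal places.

ΔQ = 1073 − 1982 = -909; ΔP = 86.43 − 61.7 = 24.73.
Midpoints: P̄ = 74.06, Q̄ = 1527.5.
ε = (ΔQ/ΔP)(P̄/Q̄) = (-909/24.73)(74.06/1527.5).

-1.782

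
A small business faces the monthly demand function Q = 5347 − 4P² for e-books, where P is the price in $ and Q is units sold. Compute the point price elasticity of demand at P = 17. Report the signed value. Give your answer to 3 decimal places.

-0.552

At P = 17, Q = 4191.
dQ/dP = −8P = -136.
ε = (dQ/dP)(P/Q) = (-136)(17/4191).
|ε| < 1, so demand is inelastic at this price.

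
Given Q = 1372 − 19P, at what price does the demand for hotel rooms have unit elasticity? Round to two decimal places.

For linear demand Q = a − bP, ε = −bP/(a − bP). |ε| = 1 when bP = a − bP, i.e. P = a/(2b).
P = 1372/(2·19) = 1372/38 = 36.1053.

36.11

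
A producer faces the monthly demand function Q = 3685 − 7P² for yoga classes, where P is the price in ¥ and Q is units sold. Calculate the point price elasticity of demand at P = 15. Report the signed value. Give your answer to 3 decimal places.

At P = 15, Q = 2110.
dQ/dP = −14P = -210.
ε = (dQ/dP)(P/Q) = (-210)(15/2110).
|ε| > 1, so demand is elastic at this price.

-1.493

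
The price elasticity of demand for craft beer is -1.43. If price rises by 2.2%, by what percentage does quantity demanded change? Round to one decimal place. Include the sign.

%ΔQ ≈ ε × %ΔP = (-1.43)(2.2%) = -3.15%.

-3.1%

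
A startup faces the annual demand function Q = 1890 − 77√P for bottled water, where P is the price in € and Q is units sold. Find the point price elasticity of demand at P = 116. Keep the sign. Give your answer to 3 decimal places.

-0.391

At P = 116, Q = 1060.685.
dQ/dP = −77/(2√P) = -3.575.
ε = (dQ/dP)(P/Q) = (-3.575)(116/1060.685).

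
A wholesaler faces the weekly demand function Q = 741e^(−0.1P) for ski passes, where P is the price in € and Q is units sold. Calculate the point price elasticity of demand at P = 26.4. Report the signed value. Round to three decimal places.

-2.640

At P = 26.4, Q = 52.879.
dQ/dP = −0.1·741e^(−0.1P) = −0.1Q = -5.288.
ε = (dQ/dP)(P/Q) = (-5.288)(26.4/52.879).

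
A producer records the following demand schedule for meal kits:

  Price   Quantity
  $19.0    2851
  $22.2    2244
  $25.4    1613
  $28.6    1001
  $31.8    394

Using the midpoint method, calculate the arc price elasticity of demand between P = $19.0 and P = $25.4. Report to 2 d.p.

At P = 19.0, Q = 2851; at P = 25.4, Q = 1613.
ΔQ = -1238, ΔP = 6.4. Midpoints: P̄ = 22.20, Q̄ = 2232.0.
ε = (ΔQ/ΔP)(P̄/Q̄) = (-1238/6.4)(22.20/2232.0).

-1.92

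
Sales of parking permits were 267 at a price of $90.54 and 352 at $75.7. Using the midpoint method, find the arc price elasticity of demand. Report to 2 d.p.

ΔQ = 352 − 267 = 85; ΔP = 75.7 − 90.54 = -14.84.
Midpoints: P̄ = 83.12, Q̄ = 309.5.
ε = (ΔQ/ΔP)(P̄/Q̄) = (85/-14.84)(83.12/309.5).

-1.54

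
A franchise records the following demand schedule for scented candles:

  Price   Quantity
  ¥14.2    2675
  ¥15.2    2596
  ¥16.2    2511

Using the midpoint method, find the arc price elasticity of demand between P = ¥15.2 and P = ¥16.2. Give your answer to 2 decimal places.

-0.52

At P = 15.2, Q = 2596; at P = 16.2, Q = 2511.
ΔQ = -85, ΔP = 1.0. Midpoints: P̄ = 15.70, Q̄ = 2553.5.
ε = (ΔQ/ΔP)(P̄/Q̄) = (-85/1.0)(15.70/2553.5).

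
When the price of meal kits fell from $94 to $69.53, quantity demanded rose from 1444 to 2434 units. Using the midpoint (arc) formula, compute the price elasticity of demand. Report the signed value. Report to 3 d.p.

ΔQ = 2434 − 1444 = 990; ΔP = 69.53 − 94 = -24.47.
Midpoints: P̄ = 81.77, Q̄ = 1939.0.
ε = (ΔQ/ΔP)(P̄/Q̄) = (990/-24.47)(81.77/1939.0).

-1.706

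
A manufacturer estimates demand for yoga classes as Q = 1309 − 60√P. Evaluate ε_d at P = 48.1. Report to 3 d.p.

-0.233

At P = 48.1, Q = 892.875.
dQ/dP = −60/(2√P) = -4.326.
ε = (dQ/dP)(P/Q) = (-4.326)(48.1/892.875).
|ε| < 1, so demand is inelastic at this price.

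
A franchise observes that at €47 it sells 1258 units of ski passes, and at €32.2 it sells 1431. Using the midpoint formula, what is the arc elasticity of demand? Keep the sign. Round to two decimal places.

-0.34

ΔQ = 1431 − 1258 = 173; ΔP = 32.2 − 47 = -14.8.
Midpoints: P̄ = 39.60, Q̄ = 1344.5.
ε = (ΔQ/ΔP)(P̄/Q̄) = (173/-14.8)(39.60/1344.5).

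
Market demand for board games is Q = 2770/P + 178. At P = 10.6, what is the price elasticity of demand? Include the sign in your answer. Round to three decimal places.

At P = 10.6, Q = 439.321.
dQ/dP = −2770/P² = -24.653.
ε = (dQ/dP)(P/Q) = (-24.653)(10.6/439.321).
|ε| < 1, so demand is inelastic at this price.

-0.595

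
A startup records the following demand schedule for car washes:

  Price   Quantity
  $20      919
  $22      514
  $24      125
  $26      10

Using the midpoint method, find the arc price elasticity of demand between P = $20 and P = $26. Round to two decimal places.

At P = 20, Q = 919; at P = 26, Q = 10.
ΔQ = -909, ΔP = 6. Midpoints: P̄ = 23.00, Q̄ = 464.5.
ε = (ΔQ/ΔP)(P̄/Q̄) = (-909/6)(23.00/464.5).

-7.50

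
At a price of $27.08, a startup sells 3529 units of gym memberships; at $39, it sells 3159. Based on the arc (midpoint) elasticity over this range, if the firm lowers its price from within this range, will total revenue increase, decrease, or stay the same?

Arc ε = (-370/11.92)(33.04/3344.0) ≈ -0.307.
|ε| = 0.31 < 1, so demand is inelastic. A price cut therefore reduces total revenue.

decrease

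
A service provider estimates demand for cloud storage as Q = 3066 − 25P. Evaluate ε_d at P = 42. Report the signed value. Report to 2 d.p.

-0.52

At P = 42, Q = 2016.
dQ/dP = −25.
ε = (dQ/dP)(P/Q) = (-25)(42/2016).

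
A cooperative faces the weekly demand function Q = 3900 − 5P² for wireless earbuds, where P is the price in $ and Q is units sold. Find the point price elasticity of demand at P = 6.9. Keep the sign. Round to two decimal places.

-0.13

At P = 6.9, Q = 3661.950.
dQ/dP = −10P = -69.
ε = (dQ/dP)(P/Q) = (-69)(6.9/3661.950).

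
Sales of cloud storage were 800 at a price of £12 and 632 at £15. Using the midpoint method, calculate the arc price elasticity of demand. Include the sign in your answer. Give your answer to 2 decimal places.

ΔQ = 632 − 800 = -168; ΔP = 15 − 12 = 3.
Midpoints: P̄ = 13.50, Q̄ = 716.0.
ε = (ΔQ/ΔP)(P̄/Q̄) = (-168/3)(13.50/716.0).

-1.06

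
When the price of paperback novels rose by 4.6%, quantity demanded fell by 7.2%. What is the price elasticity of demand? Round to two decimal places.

-1.57

ε = %ΔQ / %ΔP = (-7.2)/(4.6) = -1.565.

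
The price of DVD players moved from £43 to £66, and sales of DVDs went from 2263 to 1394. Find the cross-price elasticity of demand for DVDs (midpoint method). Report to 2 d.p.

-1.13

ΔQ_x = 1394 − 2263 = -869; ΔP_y = 66 − 43 = 23.
Midpoints: P̄_y = 54.50, Q̄_x = 1828.5.
ε_xy = (ΔQ_x/ΔP_y)(P̄_y/Q̄_x) = (-869/23)(54.50/1828.5).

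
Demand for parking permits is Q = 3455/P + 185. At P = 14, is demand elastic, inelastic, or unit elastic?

Q = 431.786, dQ/dP = -17.628.
ε = (dQ/dP)(P/Q) ≈ -0.572.
|ε| = 0.57 < 1.

inelastic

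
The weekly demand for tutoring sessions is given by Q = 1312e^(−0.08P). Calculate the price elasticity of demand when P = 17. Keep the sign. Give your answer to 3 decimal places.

At P = 17, Q = 336.739.
dQ/dP = −0.08·1312e^(−0.08P) = −0.08Q = -26.939.
ε = (dQ/dP)(P/Q) = (-26.939)(17/336.739).

-1.360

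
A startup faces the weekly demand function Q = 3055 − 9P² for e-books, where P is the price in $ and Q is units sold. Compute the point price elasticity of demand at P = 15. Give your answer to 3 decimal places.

-3.932

At P = 15, Q = 1030.
dQ/dP = −18P = -270.
ε = (dQ/dP)(P/Q) = (-270)(15/1030).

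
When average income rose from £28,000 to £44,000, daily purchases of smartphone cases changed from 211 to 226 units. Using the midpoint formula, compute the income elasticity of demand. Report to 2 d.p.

ΔQ = 15, ΔI = 16000. Midpoints: Ī = 36,000, Q̄ = 218.5.
ε_I = (ΔQ/ΔI)(Ī/Q̄) = (15/16000)(36000/218.5).
ε_I > 0, so the good is normal.

0.15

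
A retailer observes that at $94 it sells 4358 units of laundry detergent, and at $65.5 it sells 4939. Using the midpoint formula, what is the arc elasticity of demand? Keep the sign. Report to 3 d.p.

ΔQ = 4939 − 4358 = 581; ΔP = 65.5 − 94 = -28.5.
Midpoints: P̄ = 79.75, Q̄ = 4648.5.
ε = (ΔQ/ΔP)(P̄/Q̄) = (581/-28.5)(79.75/4648.5).

-0.350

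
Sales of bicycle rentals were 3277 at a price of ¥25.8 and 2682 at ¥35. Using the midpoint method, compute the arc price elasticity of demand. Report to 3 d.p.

-0.660

ΔQ = 2682 − 3277 = -595; ΔP = 35 − 25.8 = 9.2.
Midpoints: P̄ = 30.40, Q̄ = 2979.5.
ε = (ΔQ/ΔP)(P̄/Q̄) = (-595/9.2)(30.40/2979.5).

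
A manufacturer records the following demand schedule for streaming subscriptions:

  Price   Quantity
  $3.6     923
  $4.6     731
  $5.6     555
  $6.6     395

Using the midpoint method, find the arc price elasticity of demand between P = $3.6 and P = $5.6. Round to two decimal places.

-1.15

At P = 3.6, Q = 923; at P = 5.6, Q = 555.
ΔQ = -368, ΔP = 2.0. Midpoints: P̄ = 4.60, Q̄ = 739.0.
ε = (ΔQ/ΔP)(P̄/Q̄) = (-368/2.0)(4.60/739.0).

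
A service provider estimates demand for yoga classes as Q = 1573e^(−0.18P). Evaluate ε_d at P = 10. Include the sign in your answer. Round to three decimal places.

-1.800

At P = 10, Q = 260.015.
dQ/dP = −0.18·1573e^(−0.18P) = −0.18Q = -46.803.
ε = (dQ/dP)(P/Q) = (-46.803)(10/260.015).
|ε| > 1, so demand is elastic at this price.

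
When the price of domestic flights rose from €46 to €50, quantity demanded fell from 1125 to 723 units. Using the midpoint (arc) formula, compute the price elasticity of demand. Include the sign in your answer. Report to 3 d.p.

ΔQ = 723 − 1125 = -402; ΔP = 50 − 46 = 4.
Midpoints: P̄ = 48.00, Q̄ = 924.0.
ε = (ΔQ/ΔP)(P̄/Q̄) = (-402/4)(48.00/924.0).

-5.221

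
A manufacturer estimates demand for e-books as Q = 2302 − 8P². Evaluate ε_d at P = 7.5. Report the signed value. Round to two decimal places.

-0.49

At P = 7.5, Q = 1852.
dQ/dP = −16P = -120.
ε = (dQ/dP)(P/Q) = (-120)(7.5/1852).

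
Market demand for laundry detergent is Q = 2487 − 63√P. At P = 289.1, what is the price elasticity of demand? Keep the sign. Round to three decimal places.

At P = 289.1, Q = 1415.815.
dQ/dP = −63/(2√P) = -1.853.
ε = (dQ/dP)(P/Q) = (-1.853)(289.1/1415.815).
|ε| < 1, so demand is inelastic at this price.

-0.378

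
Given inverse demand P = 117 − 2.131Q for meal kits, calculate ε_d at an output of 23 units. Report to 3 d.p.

-1.387

At Q = 23, P = 117 − 2.131(23) = 67.99.
dP/dQ = −2.131, so dQ/dP = 1/(−2.131) = -0.469.
ε = (dQ/dP)(P/Q) = (-0.469)(67.99/23).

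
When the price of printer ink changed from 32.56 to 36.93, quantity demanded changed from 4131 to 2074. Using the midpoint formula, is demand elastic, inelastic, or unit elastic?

elastic

Arc ε ≈ -5.271.
|ε| = 5.27 > 1.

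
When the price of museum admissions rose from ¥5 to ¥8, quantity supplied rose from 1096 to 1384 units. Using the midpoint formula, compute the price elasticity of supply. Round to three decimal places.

0.503

ΔQ = 1384 − 1096 = 288; ΔP = 8 − 5 = 3.
Midpoints: P̄ = 6.50, Q̄ = 1240.0.
ε_s = (ΔQ/ΔP)(P̄/Q̄) = (288/3)(6.50/1240.0).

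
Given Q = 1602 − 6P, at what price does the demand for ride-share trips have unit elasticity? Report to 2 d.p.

133.50

For linear demand Q = a − bP, ε = −bP/(a − bP). |ε| = 1 when bP = a − bP, i.e. P = a/(2b).
P = 1602/(2·6) = 1602/12 = 133.5000.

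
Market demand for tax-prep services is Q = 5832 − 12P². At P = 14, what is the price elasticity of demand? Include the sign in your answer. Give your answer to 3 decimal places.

-1.352

At P = 14, Q = 3480.
dQ/dP = −24P = -336.
ε = (dQ/dP)(P/Q) = (-336)(14/3480).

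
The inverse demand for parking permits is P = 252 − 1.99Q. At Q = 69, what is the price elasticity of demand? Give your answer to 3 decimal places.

-0.835

At Q = 69, P = 252 − 1.99(69) = 114.69.
dP/dQ = −1.99, so dQ/dP = 1/(−1.99) = -0.503.
ε = (dQ/dP)(P/Q) = (-0.503)(114.69/69).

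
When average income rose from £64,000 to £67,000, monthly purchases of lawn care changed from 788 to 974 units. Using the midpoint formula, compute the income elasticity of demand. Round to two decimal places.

4.61

ΔQ = 186, ΔI = 3000. Midpoints: Ī = 65,500, Q̄ = 881.0.
ε_I = (ΔQ/ΔI)(Ī/Q̄) = (186/3000)(65500/881.0).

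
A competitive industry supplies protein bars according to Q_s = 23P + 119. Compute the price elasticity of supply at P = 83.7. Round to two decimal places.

At P = 83.7, Q_s = 2044.10.
dQ_s/dP = 23.
ε_s = (dQ_s/dP)(P/Q_s) = (23)(83.7/2044.10).

0.94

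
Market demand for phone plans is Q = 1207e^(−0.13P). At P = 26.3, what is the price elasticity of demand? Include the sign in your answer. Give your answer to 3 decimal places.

-3.419

At P = 26.3, Q = 39.523.
dQ/dP = −0.13·1207e^(−0.13P) = −0.13Q = -5.138.
ε = (dQ/dP)(P/Q) = (-5.138)(26.3/39.523).
|ε| > 1, so demand is elastic at this price.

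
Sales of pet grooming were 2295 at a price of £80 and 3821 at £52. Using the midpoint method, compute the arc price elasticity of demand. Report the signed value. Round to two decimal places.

-1.18

ΔQ = 3821 − 2295 = 1526; ΔP = 52 − 80 = -28.
Midpoints: P̄ = 66.00, Q̄ = 3058.0.
ε = (ΔQ/ΔP)(P̄/Q̄) = (1526/-28)(66.00/3058.0).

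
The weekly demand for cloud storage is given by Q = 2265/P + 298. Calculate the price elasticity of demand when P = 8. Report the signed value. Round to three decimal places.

-0.487

At P = 8, Q = 581.125.
dQ/dP = −2265/P² = -35.391.
ε = (dQ/dP)(P/Q) = (-35.391)(8/581.125).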